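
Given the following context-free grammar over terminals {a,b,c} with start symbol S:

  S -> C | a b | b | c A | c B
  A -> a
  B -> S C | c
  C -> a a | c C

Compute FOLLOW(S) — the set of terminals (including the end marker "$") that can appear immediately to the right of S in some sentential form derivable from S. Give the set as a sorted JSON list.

Compute FIRST by fixpoint:
round 1:
  A via A→a: +{a}
  B via B→c: +{c}
  C via C→a a: +{a}
  C via C→c C: +{c}
  S via S→C: +{a,c}
  S via S→b: +{b}
  S: {a,b,c}  A: {a}  B: {c}  C: {a,c}
round 2:
  B via B→S C: +{a,b}
  S: {a,b,c}  A: {a}  B: {a,b,c}  C: {a,c}
round 3: — fixpoint
  S: {a,b,c}  A: {a}  B: {a,b,c}  C: {a,c}

FOLLOW iteration:
seed FOLLOW(S) with $
iter 1:
  B→S C: FOLLOW(S) ⊇ FIRST(C) = {a,c}; new: +{a,c}
  S→C: FOLLOW(C) ⊇ FOLLOW(S) ⊇ {$,a,c}; new: +{$,a,c}
  S→c A: FOLLOW(A) ⊇ FOLLOW(S) ⊇ {$,a,c}; new: +{$,a,c}
  S→c B: FOLLOW(B) ⊇ FOLLOW(S) ⊇ {$,a,c}; new: +{$,a,c}
  S: {$,a,c}  A: {$,a,c}  B: {$,a,c}  C: {$,a,c}
iter 2: done
  S: {$,a,c}  A: {$,a,c}  B: {$,a,c}  C: {$,a,c}

FOLLOW(S) = ["$", "a", "c"]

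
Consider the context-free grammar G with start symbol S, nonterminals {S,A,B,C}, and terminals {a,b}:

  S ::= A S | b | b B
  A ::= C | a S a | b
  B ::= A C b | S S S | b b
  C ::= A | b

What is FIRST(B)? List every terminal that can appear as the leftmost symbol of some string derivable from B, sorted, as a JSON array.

Compute FIRST by fixpoint:
[1]
  A via A→a S a: +{a}
  A via A→b: +{b}
  B via B→A C b: +{a,b}
  C via C→A: +{a,b}
  S via S→A S: +{a,b}
  S: {a,b}  A: {a,b}  B: {a,b}  C: {a,b}
[2] (stable)
  S: {a,b}  A: {a,b}  B: {a,b}  C: {a,b}

FIRST(B) = ["a", "b"]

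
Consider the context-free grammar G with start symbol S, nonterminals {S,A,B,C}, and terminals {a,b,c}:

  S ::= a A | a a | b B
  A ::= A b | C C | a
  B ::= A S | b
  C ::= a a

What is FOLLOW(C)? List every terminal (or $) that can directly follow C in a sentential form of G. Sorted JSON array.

FIRST iteration:
iter 1:
  A via A→a: +{a}
  B via B→A S: +{a}
  B via B→b: +{b}
  C via C→a a: +{a}
  S via S→a A: +{a}
  S via S→b B: +{b}
  S: {a,b}  A: {a}  B: {a,b}  C: {a}
iter 2: done
  S: {a,b}  A: {a}  B: {a,b}  C: {a}

Compute FOLLOW by fixpoint:
seed FOLLOW(S) with $
iter 1:
  A→A b: FOLLOW(A) ⊇ FIRST(b) = {b}; new: +{b}
  A→C C: FOLLOW(C) ⊇ FIRST(C) = {a}; new: +{a}
  A→C C: FOLLOW(C) ⊇ FOLLOW(A) ⊇ {b}; new: +{b}
  B→A S: FOLLOW(A) ⊇ FIRST(S) = {a,b}; new: +{a}
  S→a A: FOLLOW(A) ⊇ FOLLOW(S) ⊇ {$}; new: +{$}
  S→b B: FOLLOW(B) ⊇ FOLLOW(S) ⊇ {$}; new: +{$}
  FOLLOW(S)={$}  FOLLOW(A)={$,a,b}  FOLLOW(B)={$}  FOLLOW(C)={a,b}
iter 2:
  A→C C: FOLLOW(C) ⊇ FOLLOW(A) ⊇ {$,a,b}; new: +{$}
  FOLLOW(S)={$}  FOLLOW(A)={$,a,b}  FOLLOW(B)={$}  FOLLOW(C)={$,a,b}
iter 3: — fixpoint
  FOLLOW(S)={$}  FOLLOW(A)={$,a,b}  FOLLOW(B)={$}  FOLLOW(C)={$,a,b}

FOLLOW(C) = ["$", "a", "b"]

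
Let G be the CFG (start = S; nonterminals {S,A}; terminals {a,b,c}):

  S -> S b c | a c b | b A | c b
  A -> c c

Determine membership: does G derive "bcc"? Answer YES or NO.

Convert to CNF:
  S -> S X3 | T0 T1 | T1 A | T2 X4
  A -> T0 T0
  T0 -> c
  T1 -> b
  T2 -> a
  X3 -> T1 T0
  X4 -> T0 T1

CYK table (by increasing span):
  T[0,0] 'b' = {T1}  orig:{}
  T[1,1] 'c' = {T0}  orig:{}
  T[2,2] 'c' = {T0}  orig:{}
  T[0,1] 'bc' = {X3}  orig:{}
  T[1,2] 'cc' = {A}
  T[0,2] 'bcc' = {S}

S ∈ T[0,2] ⇒ YES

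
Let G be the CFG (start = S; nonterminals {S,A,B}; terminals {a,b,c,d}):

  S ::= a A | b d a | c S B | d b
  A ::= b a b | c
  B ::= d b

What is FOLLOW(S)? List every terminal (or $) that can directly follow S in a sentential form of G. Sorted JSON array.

FIRST sets, iterate to fixpoint:
round 1:
  A via A→b a b: +{b}
  A via A→c: +{c}
  B via B→d b: +{d}
  S via S→a A: +{a}
  S via S→b d a: +{b}
  S via S→c S B: +{c}
  S via S→d b: +{d}
  FIRST(S)={a,b,c,d}  FIRST(A)={b,c}  FIRST(B)={d}
round 2: done
  FIRST(S)={a,b,c,d}  FIRST(A)={b,c}  FIRST(B)={d}

FOLLOW iteration:
seed FOLLOW(S) with $
pass 1:
  S→a A: FOLLOW(A) ⊇ FOLLOW(S) ⊇ {$}; new: +{$}
  S→c S B: FOLLOW(S) ⊇ FIRST(B) = {d}; new: +{d}
  S→c S B: FOLLOW(B) ⊇ FOLLOW(S) ⊇ {$,d}; new: +{$,d}
  FOLLOW[S]={$,d}  FOLLOW[A]={$}  FOLLOW[B]={$,d}
pass 2:
  S→a A: FOLLOW(A) ⊇ FOLLOW(S) ⊇ {$,d}; new: +{d}
  FOLLOW[S]={$,d}  FOLLOW[A]={$,d}  FOLLOW[B]={$,d}
pass 3: — fixpoint
  FOLLOW[S]={$,d}  FOLLOW[A]={$,d}  FOLLOW[B]={$,d}

FOLLOW(S) = ["$", "d"]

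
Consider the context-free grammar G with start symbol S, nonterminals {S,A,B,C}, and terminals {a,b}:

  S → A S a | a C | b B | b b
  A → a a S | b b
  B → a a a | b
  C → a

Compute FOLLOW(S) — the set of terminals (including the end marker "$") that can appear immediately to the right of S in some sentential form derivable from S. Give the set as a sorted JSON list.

Compute FIRST by fixpoint:
[1]
  A via A→a a S: +{a}
  A via A→b b: +{b}
  B via B→a a a: +{a}
  B via B→b: +{b}
  C via C→a: +{a}
  S via S→A S a: +{a,b}
  S: {a,b}  A: {a,b}  B: {a,b}  C: {a}
[2] — fixpoint
  S: {a,b}  A: {a,b}  B: {a,b}  C: {a}

Compute FOLLOW by fixpoint:
FOLLOW(S) := {$}
round 1:
  S→A S a: FOLLOW(A) ⊇ FIRST(S) = {a,b}; new: +{a,b}
  S→A S a: FOLLOW(S) ⊇ FIRST(a) = {a}; new: +{a}
  S→a C: FOLLOW(C) ⊇ FOLLOW(S) ⊇ {$,a}; new: +{$,a}
  S→b B: FOLLOW(B) ⊇ FOLLOW(S) ⊇ {$,a}; new: +{$,a}
  FOLLOW[S]={$,a}  FOLLOW[A]={a,b}  FOLLOW[B]={$,a}  FOLLOW[C]={$,a}
round 2:
  A→a a S: FOLLOW(S) ⊇ FOLLOW(A) ⊇ {a,b}; new: +{b}
  S→a C: FOLLOW(C) ⊇ FOLLOW(S) ⊇ {$,a,b}; new: +{b}
  S→b B: FOLLOW(B) ⊇ FOLLOW(S) ⊇ {$,a,b}; new: +{b}
  FOLLOW[S]={$,a,b}  FOLLOW[A]={a,b}  FOLLOW[B]={$,a,b}  FOLLOW[C]={$,a,b}
round 3: done
  FOLLOW[S]={$,a,b}  FOLLOW[A]={a,b}  FOLLOW[B]={$,a,b}  FOLLOW[C]={$,a,b}

FOLLOW(S) = ["$", "a", "b"]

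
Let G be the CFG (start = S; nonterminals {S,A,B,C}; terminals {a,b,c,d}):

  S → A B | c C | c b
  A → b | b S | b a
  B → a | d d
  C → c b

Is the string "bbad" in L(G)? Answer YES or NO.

CNF form of G:
  S -> A B | T3 C | T3 T0
  A -> T0 S | T0 T1 | b
  B -> T2 T2 | a
  C -> T3 T0
  T0 -> b
  T1 -> a
  T2 -> d
  T3 -> c

CYK fill:
  T[0,0] 'b' = {A,T0}  orig:{A}
  T[1,1] 'b' = {A,T0}  orig:{A}
  T[2,2] 'a' = {B,T1}  orig:{B}
  T[3,3] 'd' = {T2}  orig:{}
  T[0,1] 'bb' = ∅
  T[1,2] 'ba' = {A,S}
  T[2,3] 'ad' = ∅
  T[0,2] 'bba' = {A}
  T[1,3] 'bad' = ∅
  T[0,3] 'bbad' = ∅

S ∉ T[0,3] ⇒ NO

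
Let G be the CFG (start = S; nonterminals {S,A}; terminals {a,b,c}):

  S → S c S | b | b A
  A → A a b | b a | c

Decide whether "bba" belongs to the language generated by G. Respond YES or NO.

Convert to CNF:
  S -> S X4 | T1 A | b
  A -> A X3 | T1 T0 | c
  T0 -> a
  T1 -> b
  T2 -> c
  X3 -> T0 T1
  X4 -> T2 S

CYK fill:
  cell(0,0) b: {S,T1}  orig:{S}
  cell(1,1) b: {S,T1}  orig:{S}
  cell(2,2) a: {T0}  orig:{}
  cell(0,1) bb: ∅
  cell(1,2) ba: {A}
  cell(0,2) bba: {S}

S ∈ T[0,2] ⇒ YES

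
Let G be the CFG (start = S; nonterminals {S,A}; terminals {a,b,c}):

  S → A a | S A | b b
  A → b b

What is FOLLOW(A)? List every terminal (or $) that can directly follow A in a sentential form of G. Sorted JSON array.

FIRST sets, iterate to fixpoint:
iter 1:
  A via A→b b: +{b}
  S via S→A a: +{b}
  FIRST(S)={b}  FIRST(A)={b}
iter 2: (no change)
  FIRST(S)={b}  FIRST(A)={b}

FOLLOW iteration:
FOLLOW(S) := {$}
pass 1:
  S→A a: FOLLOW(A) ⊇ FIRST(a) = {a}; new: +{a}
  S→S A: FOLLOW(S) ⊇ FIRST(A) = {b}; new: +{b}
  S→S A: FOLLOW(A) ⊇ FOLLOW(S) ⊇ {$,b}; new: +{$,b}
  S: {$,b}  A: {$,a,b}
pass 2: (no change)
  S: {$,b}  A: {$,a,b}

FOLLOW(A) = ["$", "a", "b"]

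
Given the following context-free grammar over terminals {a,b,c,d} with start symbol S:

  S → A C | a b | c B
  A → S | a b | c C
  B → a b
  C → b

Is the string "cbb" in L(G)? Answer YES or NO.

CNF form of G:
  S -> A C | T0 T1 | T2 B
  A -> A C | T0 T1 | T2 B | T2 C
  B -> T0 T1
  C -> b
  T0 -> a
  T1 -> b
  T2 -> c

Fill CYK table bottom-up:
  cell(0,0) c: {T2}  orig:{}
  cell(1,1) b: {C,T1}  orig:{C}
  cell(2,2) b: {C,T1}  orig:{C}
  cell(0,1) cb: {A}
  cell(1,2) bb: ∅
  cell(0,2) cbb: {A,S}

S ∈ T[0,2] ⇒ YES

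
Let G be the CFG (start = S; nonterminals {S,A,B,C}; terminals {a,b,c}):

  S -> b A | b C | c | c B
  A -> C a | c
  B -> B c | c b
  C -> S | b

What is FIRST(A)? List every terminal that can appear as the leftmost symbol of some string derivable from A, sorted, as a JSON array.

FIRST sets, iterate to fixpoint:
iter 1:
  A via A→c: +{c}
  B via B→c b: +{c}
  C via C→b: +{b}
  S via S→b A: +{b}
  S via S→c: +{c}
  FIRST[S]={b,c}  FIRST[A]={c}  FIRST[B]={c}  FIRST[C]={b}
iter 2:
  A via A→C a: +{b}
  C via C→S: +{c}
  FIRST[S]={b,c}  FIRST[A]={b,c}  FIRST[B]={c}  FIRST[C]={b,c}
iter 3: (stable)
  FIRST[S]={b,c}  FIRST[A]={b,c}  FIRST[B]={c}  FIRST[C]={b,c}

FIRST(A) = ["b", "c"]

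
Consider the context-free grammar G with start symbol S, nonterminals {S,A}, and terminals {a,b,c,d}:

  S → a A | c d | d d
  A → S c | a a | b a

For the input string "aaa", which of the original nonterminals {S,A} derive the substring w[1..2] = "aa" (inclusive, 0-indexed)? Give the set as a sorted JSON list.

CNF form of G:
  S -> T0 T3 | T1 A | T3 T3
  A -> S T0 | T1 T1 | T2 T1
  T0 -> c
  T1 -> a
  T2 -> b
  T3 -> d

CYK table (by increasing span) — only the sub-triangle for w[1..2]:
  [1..1]={T1}  "a"  orig:{}
  [2..2]={T1}  "a"  orig:{}
  [1..2]={A}  "aa"

Original NTs in T[1,2] deriving "aa": ["A"]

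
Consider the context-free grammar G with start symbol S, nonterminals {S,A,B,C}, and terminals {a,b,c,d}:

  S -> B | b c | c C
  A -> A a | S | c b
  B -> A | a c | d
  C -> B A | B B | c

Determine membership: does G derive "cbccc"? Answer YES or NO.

Convert to CNF:
  S -> A T0 | T0 T1 | T1 C | T1 T2 | T2 T1 | d
  A -> A T0 | T0 T1 | T1 C | T1 T2 | T2 T1 | d
  B -> A T0 | T0 T1 | T1 C | T1 T2 | T2 T1 | d
  C -> B A | B B | c
  T0 -> a
  T1 -> c
  T2 -> b

CYK table (by increasing span):
  T[0,0] 'c' = {C,T1}  orig:{C}
  T[1,1] 'b' = {T2}  orig:{}
  T[2,2] 'c' = {C,T1}  orig:{C}
  T[3,3] 'c' = {C,T1}  orig:{C}
  T[4,4] 'c' = {C,T1}  orig:{C}
  T[0,1] 'cb' = {A,B,S}
  T[1,2] 'bc' = {A,B,S}
  T[2,3] 'cc' = {A,B,S}
  T[3,4] 'cc' = {A,B,S}
  T[0,2] 'cbc' = ∅
  T[1,3] 'bcc' = ∅
  T[2,4] 'ccc' = ∅
  T[0,3] 'cbcc' = {C}
  T[1,4] 'bccc' = {C}
  T[0,4] 'cbccc' = {A,B,S}

S ∈ T[0,4] ⇒ YES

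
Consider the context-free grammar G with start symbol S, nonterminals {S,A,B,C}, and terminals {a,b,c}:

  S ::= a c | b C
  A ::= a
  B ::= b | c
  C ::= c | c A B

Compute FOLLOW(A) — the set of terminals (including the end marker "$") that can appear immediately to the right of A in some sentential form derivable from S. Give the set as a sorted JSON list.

FIRST sets, iterate to fixpoint:
[1]
  A via A→a: +{a}
  B via B→b: +{b}
  B via B→c: +{c}
  C via C→c: +{c}
  S via S→a c: +{a}
  S via S→b C: +{b}
  FIRST[S]={a,b}  FIRST[A]={a}  FIRST[B]={b,c}  FIRST[C]={c}
[2] — fixpoint
  FIRST[S]={a,b}  FIRST[A]={a}  FIRST[B]={b,c}  FIRST[C]={c}

Compute FOLLOW by fixpoint:
initialize: $ ∈ FOLLOW(S)
iter 1:
  C→c A B: FOLLOW(A) ⊇ FIRST(B) = {b,c}; new: +{b,c}
  S→b C: FOLLOW(C) ⊇ FOLLOW(S) ⊇ {$}; new: +{$}
  FOLLOW[S]={$}  FOLLOW[A]={b,c}  FOLLOW[B]={}  FOLLOW[C]={$}
iter 2:
  C→c A B: FOLLOW(B) ⊇ FOLLOW(C) ⊇ {$}; new: +{$}
  FOLLOW[S]={$}  FOLLOW[A]={b,c}  FOLLOW[B]={$}  FOLLOW[C]={$}
iter 3: done
  FOLLOW[S]={$}  FOLLOW[A]={b,c}  FOLLOW[B]={$}  FOLLOW[C]={$}

FOLLOW(A) = ["b", "c"]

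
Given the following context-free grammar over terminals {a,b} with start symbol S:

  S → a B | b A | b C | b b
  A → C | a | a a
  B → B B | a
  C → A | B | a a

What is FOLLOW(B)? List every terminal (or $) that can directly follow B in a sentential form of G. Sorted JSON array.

FIRST sets, iterate to fixpoint:
[1]
  A via A→a: +{a}
  B via B→a: +{a}
  C via C→A: +{a}
  S via S→a B: +{a}
  S via S→b A: +{b}
  FIRST(S)={a,b}  FIRST(A)={a}  FIRST(B)={a}  FIRST(C)={a}
[2] (no change)
  FIRST(S)={a,b}  FIRST(A)={a}  FIRST(B)={a}  FIRST(C)={a}

FOLLOW sets:
seed FOLLOW(S) with $
round 1:
  B→B B: FOLLOW(B) ⊇ FIRST(B) = {a}; new: +{a}
  S→a B: FOLLOW(B) ⊇ FOLLOW(S) ⊇ {$}; new: +{$}
  S→b A: FOLLOW(A) ⊇ FOLLOW(S) ⊇ {$}; new: +{$}
  S→b C: FOLLOW(C) ⊇ FOLLOW(S) ⊇ {$}; new: +{$}
  S: {$}  A: {$}  B: {$,a}  C: {$}
round 2: done
  S: {$}  A: {$}  B: {$,a}  C: {$}

FOLLOW(B) = ["$", "a"]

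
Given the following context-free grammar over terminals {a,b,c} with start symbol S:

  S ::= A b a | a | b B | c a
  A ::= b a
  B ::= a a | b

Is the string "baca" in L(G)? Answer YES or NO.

CNF form of G:
  S -> A X3 | T0 B | T2 T1 | a
  A -> T0 T1
  B -> T1 T1 | b
  T0 -> b
  T1 -> a
  T2 -> c
  X3 -> T0 T1

Fill CYK table bottom-up:
  T[0,0] 'b' = {B,T0}  orig:{B}
  T[1,1] 'a' = {S,T1}  orig:{S}
  T[2,2] 'c' = {T2}  orig:{}
  T[3,3] 'a' = {S,T1}  orig:{S}
  T[0,1] 'ba' = {A,X3}  orig:{A}
  T[1,2] 'ac' = ∅
  T[2,3] 'ca' = {S}
  T[0,2] 'bac' = ∅
  T[1,3] 'aca' = ∅
  T[0,3] 'baca' = ∅

S ∉ T[0,3] ⇒ NO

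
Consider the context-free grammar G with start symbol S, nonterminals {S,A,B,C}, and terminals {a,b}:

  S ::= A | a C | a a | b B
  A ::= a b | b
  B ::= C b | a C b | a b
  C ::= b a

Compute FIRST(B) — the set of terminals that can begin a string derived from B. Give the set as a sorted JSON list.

FIRST sets, iterate to fixpoint:
iter 1:
  A via A→a b: +{a}
  A via A→b: +{b}
  B via B→a C b: +{a}
  C via C→b a: +{b}
  S via S→A: +{a,b}
  FIRST(S)={a,b}  FIRST(A)={a,b}  FIRST(B)={a}  FIRST(C)={b}
iter 2:
  B via B→C b: +{b}
  FIRST(S)={a,b}  FIRST(A)={a,b}  FIRST(B)={a,b}  FIRST(C)={b}
iter 3: done
  FIRST(S)={a,b}  FIRST(A)={a,b}  FIRST(B)={a,b}  FIRST(C)={b}

FIRST(B) = ["a", "b"]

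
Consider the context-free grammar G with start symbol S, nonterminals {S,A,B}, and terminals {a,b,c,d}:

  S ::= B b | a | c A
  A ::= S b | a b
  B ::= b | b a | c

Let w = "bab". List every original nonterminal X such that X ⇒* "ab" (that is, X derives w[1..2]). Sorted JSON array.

Convert to CNF:
  S -> B T0 | T2 A | a
  A -> S T0 | T1 T0
  B -> T0 T1 | b | c
  T0 -> b
  T1 -> a
  T2 -> c

CYK fill — only the sub-triangle for w[1..2]:
  [1..1]={S,T1}  "a"  orig:{S}
  [2..2]={B,T0}  "b"  orig:{B}
  [1..2]={A}  "ab"

Original NTs in T[1,2] deriving "ab": ["A"]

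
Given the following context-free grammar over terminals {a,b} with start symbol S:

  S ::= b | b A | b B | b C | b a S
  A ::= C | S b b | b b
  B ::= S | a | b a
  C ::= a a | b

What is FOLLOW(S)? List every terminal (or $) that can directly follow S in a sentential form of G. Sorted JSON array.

FIRST sets, iterate to fixpoint:
iter 1:
  A via A→b b: +{b}
  B via B→a: +{a}
  B via B→b a: +{b}
  C via C→a a: +{a}
  C via C→b: +{b}
  S via S→b: +{b}
  FIRST(S)={b}  FIRST(A)={b}  FIRST(B)={a,b}  FIRST(C)={a,b}
iter 2:
  A via A→C: +{a}
  FIRST(S)={b}  FIRST(A)={a,b}  FIRST(B)={a,b}  FIRST(C)={a,b}
iter 3: (no change)
  FIRST(S)={b}  FIRST(A)={a,b}  FIRST(B)={a,b}  FIRST(C)={a,b}

FOLLOW sets:
FOLLOW(S) := {$}
[1]
  A→S b b: FOLLOW(S) ⊇ FIRST(b) = {b}; new: +{b}
  S→b A: FOLLOW(A) ⊇ FOLLOW(S) ⊇ {$,b}; new: +{$,b}
  S→b B: FOLLOW(B) ⊇ FOLLOW(S) ⊇ {$,b}; new: +{$,b}
  S→b C: FOLLOW(C) ⊇ FOLLOW(S) ⊇ {$,b}; new: +{$,b}
  FOLLOW(S)={$,b}  FOLLOW(A)={$,b}  FOLLOW(B)={$,b}  FOLLOW(C)={$,b}
[2] — fixpoint
  FOLLOW(S)={$,b}  FOLLOW(A)={$,b}  FOLLOW(B)={$,b}  FOLLOW(C)={$,b}

FOLLOW(S) = ["$", "b"]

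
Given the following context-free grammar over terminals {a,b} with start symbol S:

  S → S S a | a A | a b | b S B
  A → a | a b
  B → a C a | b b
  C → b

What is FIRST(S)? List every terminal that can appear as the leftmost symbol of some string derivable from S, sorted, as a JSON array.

FIRST sets, iterate to fixpoint:
pass 1:
  A via A→a: +{a}
  B via B→a C a: +{a}
  B via B→b b: +{b}
  C via C→b: +{b}
  S via S→a A: +{a}
  S via S→b S B: +{b}
  FIRST(S)={a,b}  FIRST(A)={a}  FIRST(B)={a,b}  FIRST(C)={b}
pass 2: (no change)
  FIRST(S)={a,b}  FIRST(A)={a}  FIRST(B)={a,b}  FIRST(C)={b}

FIRST(S) = ["a", "b"]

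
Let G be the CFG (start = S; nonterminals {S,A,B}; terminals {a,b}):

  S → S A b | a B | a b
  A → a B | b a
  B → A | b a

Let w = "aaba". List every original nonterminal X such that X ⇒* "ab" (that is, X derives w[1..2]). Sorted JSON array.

CNF form of G:
  S -> S X2 | T0 B | T0 T1
  A -> T0 B | T1 T0
  B -> T0 B | T1 T0
  T0 -> a
  T1 -> b
  X2 -> A T1

Fill CYK table bottom-up — only the sub-triangle for w[1..2]:
  cell(1,1) a: {T0}  orig:{}
  cell(2,2) b: {T1}  orig:{}
  cell(1,2) ab: {S}

Original NTs in T[1,2] deriving "ab": ["S"]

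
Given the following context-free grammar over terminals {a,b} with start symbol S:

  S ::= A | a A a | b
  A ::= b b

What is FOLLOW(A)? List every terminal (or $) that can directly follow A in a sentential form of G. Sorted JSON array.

Compute FIRST by fixpoint:
pass 1:
  A via A→b b: +{b}
  S via S→A: +{b}
  S via S→a A a: +{a}
  FIRST[S]={a,b}  FIRST[A]={b}
pass 2: (stable)
  FIRST[S]={a,b}  FIRST[A]={b}

FOLLOW sets:
initialize: $ ∈ FOLLOW(S)
iter 1:
  S→A: FOLLOW(A) ⊇ FOLLOW(S) ⊇ {$}; new: +{$}
  S→a A a: FOLLOW(A) ⊇ FIRST(a) = {a}; new: +{a}
  S: {$}  A: {$,a}
iter 2: done
  S: {$}  A: {$,a}

FOLLOW(A) = ["$", "a"]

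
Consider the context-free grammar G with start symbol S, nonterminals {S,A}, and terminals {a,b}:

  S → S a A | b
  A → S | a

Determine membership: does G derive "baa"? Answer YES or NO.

CNF form of G:
  S -> S X2 | b
  A -> S X1 | a | b
  T0 -> a
  X1 -> T0 A
  X2 -> T0 A

CYK fill:
  [0..0]={A,S}  "b"
  [1..1]={A,T0}  "a"  orig:{A}
  [2..2]={A,T0}  "a"  orig:{A}
  [0..1]=∅  "ba"
  [1..2]={X1,X2}  "aa"  orig:{}
  [0..2]={A,S}  "baa"

S ∈ T[0,2] ⇒ YES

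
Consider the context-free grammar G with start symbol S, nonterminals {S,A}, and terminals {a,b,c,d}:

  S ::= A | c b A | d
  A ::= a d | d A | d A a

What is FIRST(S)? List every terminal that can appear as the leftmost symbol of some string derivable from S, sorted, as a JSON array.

FIRST sets, iterate to fixpoint:
[1]
  A via A→a d: +{a}
  A via A→d A: +{d}
  S via S→A: +{a,d}
  S via S→c b A: +{c}
  FIRST(S)={a,c,d}  FIRST(A)={a,d}
[2] — fixpoint
  FIRST(S)={a,c,d}  FIRST(A)={a,d}

FIRST(S) = ["a", "c", "d"]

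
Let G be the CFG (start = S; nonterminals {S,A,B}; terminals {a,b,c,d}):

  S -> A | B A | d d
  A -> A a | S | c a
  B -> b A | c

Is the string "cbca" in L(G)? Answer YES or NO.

Convert to CNF:
  S -> A T0 | B A | T1 T0 | T2 T2
  A -> A T0 | B A | T1 T0 | T2 T2
  B -> T3 A | c
  T0 -> a
  T1 -> c
  T2 -> d
  T3 -> b

Fill CYK table bottom-up:
  T[0,0] 'c' = {B,T1}  orig:{B}
  T[1,1] 'b' = {T3}  orig:{}
  T[2,2] 'c' = {B,T1}  orig:{B}
  T[3,3] 'a' = {T0}  orig:{}
  T[0,1] 'cb' = ∅
  T[1,2] 'bc' = ∅
  T[2,3] 'ca' = {A,S}
  T[0,2] 'cbc' = ∅
  T[1,3] 'bca' = {B}
  T[0,3] 'cbca' = ∅

S ∉ T[0,3] ⇒ NO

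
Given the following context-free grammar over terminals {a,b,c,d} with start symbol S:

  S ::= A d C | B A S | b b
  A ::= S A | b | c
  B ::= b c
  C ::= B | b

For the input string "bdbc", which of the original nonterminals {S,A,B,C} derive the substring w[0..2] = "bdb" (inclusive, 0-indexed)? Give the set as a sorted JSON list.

CNF form of G:
  S -> A X3 | B X4 | T0 T0
  A -> S A | b | c
  B -> T0 T1
  C -> T0 T1 | b
  T0 -> b
  T1 -> c
  T2 -> d
  X3 -> T2 C
  X4 -> A S

Fill CYK table bottom-up, restricted to cells inside w[0..2]:
  cell(0,0) b: {A,C,T0}  orig:{A,C}
  cell(1,1) d: {T2}  orig:{}
  cell(2,2) b: {A,C,T0}  orig:{A,C}
  cell(0,1) bd: ∅
  cell(1,2) db: {X3}  orig:{}
  cell(0,2) bdb: {S}

Original NTs in T[0,2] deriving "bdb": ["S"]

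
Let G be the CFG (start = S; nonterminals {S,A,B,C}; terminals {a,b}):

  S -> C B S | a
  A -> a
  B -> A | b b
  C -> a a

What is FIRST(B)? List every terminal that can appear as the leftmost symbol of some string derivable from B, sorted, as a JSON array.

FIRST iteration:
[1]
  A via A→a: +{a}
  B via B→A: +{a}
  B via B→b b: +{b}
  C via C→a a: +{a}
  S via S→C B S: +{a}
  S: {a}  A: {a}  B: {a,b}  C: {a}
[2] (no change)
  S: {a}  A: {a}  B: {a,b}  C: {a}

FIRST(B) = ["a", "b"]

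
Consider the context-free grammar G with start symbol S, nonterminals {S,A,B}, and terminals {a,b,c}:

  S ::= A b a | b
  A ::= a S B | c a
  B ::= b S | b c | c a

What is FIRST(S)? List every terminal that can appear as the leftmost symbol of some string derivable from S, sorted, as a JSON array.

Compute FIRST by fixpoint:
round 1:
  A via A→a S B: +{a}
  A via A→c a: +{c}
  B via B→b S: +{b}
  B via B→c a: +{c}
  S via S→A b a: +{a,c}
  S via S→b: +{b}
  FIRST[S]={a,b,c}  FIRST[A]={a,c}  FIRST[B]={b,c}
round 2: — fixpoint
  FIRST[S]={a,b,c}  FIRST[A]={a,c}  FIRST[B]={b,c}

FIRST(S) = ["a", "b", "c"]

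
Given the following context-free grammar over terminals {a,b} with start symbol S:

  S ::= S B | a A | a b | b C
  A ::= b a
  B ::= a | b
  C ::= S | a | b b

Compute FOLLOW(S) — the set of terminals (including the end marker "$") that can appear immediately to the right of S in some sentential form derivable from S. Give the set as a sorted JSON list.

Compute FIRST by fixpoint:
iter 1:
  A via A→b a: +{b}
  B via B→a: +{a}
  B via B→b: +{b}
  C via C→a: +{a}
  C via C→b b: +{b}
  S via S→a A: +{a}
  S via S→b C: +{b}
  S: {a,b}  A: {b}  B: {a,b}  C: {a,b}
iter 2: — fixpoint
  S: {a,b}  A: {b}  B: {a,b}  C: {a,b}

FOLLOW iteration:
FOLLOW(S) := {$}
round 1:
  S→S B: FOLLOW(S) ⊇ FIRST(B) = {a,b}; new: +{a,b}
  S→S B: FOLLOW(B) ⊇ FOLLOW(S) ⊇ {$,a,b}; new: +{$,a,b}
  S→a A: FOLLOW(A) ⊇ FOLLOW(S) ⊇ {$,a,b}; new: +{$,a,b}
  S→b C: FOLLOW(C) ⊇ FOLLOW(S) ⊇ {$,a,b}; new: +{$,a,b}
  S: {$,a,b}  A: {$,a,b}  B: {$,a,b}  C: {$,a,b}
round 2: (no change)
  S: {$,a,b}  A: {$,a,b}  B: {$,a,b}  C: {$,a,b}

FOLLOW(S) = ["$", "a", "b"]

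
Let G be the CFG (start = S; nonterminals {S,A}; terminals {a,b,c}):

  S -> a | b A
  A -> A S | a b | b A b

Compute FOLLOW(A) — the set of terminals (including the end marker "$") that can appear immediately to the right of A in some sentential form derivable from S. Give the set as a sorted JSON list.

Compute FIRST by fixpoint:
round 1:
  A via A→a b: +{a}
  A via A→b A b: +{b}
  S via S→a: +{a}
  S via S→b A: +{b}
  FIRST[S]={a,b}  FIRST[A]={a,b}
round 2: — fixpoint
  FIRST[S]={a,b}  FIRST[A]={a,b}

FOLLOW iteration:
seed FOLLOW(S) with $
iter 1:
  A→A S: FOLLOW(A) ⊇ FIRST(S) = {a,b}; new: +{a,b}
  A→A S: FOLLOW(S) ⊇ FOLLOW(A) ⊇ {a,b}; new: +{a,b}
  S→b A: FOLLOW(A) ⊇ FOLLOW(S) ⊇ {$,a,b}; new: +{$}
  FOLLOW(S)={$,a,b}  FOLLOW(A)={$,a,b}
iter 2: done
  FOLLOW(S)={$,a,b}  FOLLOW(A)={$,a,b}

FOLLOW(A) = ["$", "a", "b"]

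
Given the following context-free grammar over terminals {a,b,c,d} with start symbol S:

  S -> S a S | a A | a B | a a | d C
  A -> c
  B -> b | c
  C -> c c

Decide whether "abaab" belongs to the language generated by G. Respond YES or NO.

Convert to CNF:
  S -> S X3 | T1 A | T1 B | T1 T1 | T2 C
  A -> c
  B -> b | c
  C -> T0 T0
  T0 -> c
  T1 -> a
  T2 -> d
  X3 -> T1 S

Fill CYK table bottom-up:
  T[0,0] 'a' = {T1}  orig:{}
  T[1,1] 'b' = {B}
  T[2,2] 'a' = {T1}  orig:{}
  T[3,3] 'a' = {T1}  orig:{}
  T[4,4] 'b' = {B}
  T[0,1] 'ab' = {S}
  T[1,2] 'ba' = ∅
  T[2,3] 'aa' = {S}
  T[3,4] 'ab' = {S}
  T[0,2] 'aba' = ∅
  T[1,3] 'baa' = ∅
  T[2,4] 'aab' = {X3}  orig:{}
  T[0,3] 'abaa' = ∅
  T[1,4] 'baab' = ∅
  T[0,4] 'abaab' = {S}

S ∈ T[0,4] ⇒ YES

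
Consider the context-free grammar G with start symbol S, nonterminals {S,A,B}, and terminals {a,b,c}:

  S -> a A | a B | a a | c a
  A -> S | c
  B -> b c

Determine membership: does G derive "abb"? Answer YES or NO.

CNF form of G:
  S -> T0 A | T0 B | T0 T0 | T1 T0
  A -> T0 A | T0 B | T0 T0 | T1 T0 | c
  B -> T2 T1
  T0 -> a
  T1 -> c
  T2 -> b

CYK fill:
  cell(0,0) a: {T0}  orig:{}
  cell(1,1) b: {T2}  orig:{}
  cell(2,2) b: {T2}  orig:{}
  cell(0,1) ab: ∅
  cell(1,2) bb: ∅
  cell(0,2) abb: ∅

S ∉ T[0,2] ⇒ NO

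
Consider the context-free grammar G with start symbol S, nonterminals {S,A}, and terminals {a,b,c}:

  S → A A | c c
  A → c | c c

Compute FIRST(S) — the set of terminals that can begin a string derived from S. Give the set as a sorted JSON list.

Compute FIRST by fixpoint:
[1]
  A via A→c: +{c}
  S via S→A A: +{c}
  FIRST[S]={c}  FIRST[A]={c}
[2] — fixpoint
  FIRST[S]={c}  FIRST[A]={c}

FIRST(S) = ["c"]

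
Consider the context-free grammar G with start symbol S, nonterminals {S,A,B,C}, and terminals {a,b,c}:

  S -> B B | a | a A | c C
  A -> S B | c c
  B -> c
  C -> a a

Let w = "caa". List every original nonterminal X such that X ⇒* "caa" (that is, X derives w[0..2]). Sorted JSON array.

CNF form of G:
  S -> B B | T0 C | T1 A | a
  A -> S B | T0 T0
  B -> c
  C -> T1 T1
  T0 -> c
  T1 -> a

CYK fill — only the sub-triangle for w[0..2]:
  T[0,0] 'c' = {B,T0}  orig:{B}
  T[1,1] 'a' = {S,T1}  orig:{S}
  T[2,2] 'a' = {S,T1}  orig:{S}
  T[0,1] 'ca' = ∅
  T[1,2] 'aa' = {C}
  T[0,2] 'caa' = {S}

Original NTs in T[0,2] deriving "caa": ["S"]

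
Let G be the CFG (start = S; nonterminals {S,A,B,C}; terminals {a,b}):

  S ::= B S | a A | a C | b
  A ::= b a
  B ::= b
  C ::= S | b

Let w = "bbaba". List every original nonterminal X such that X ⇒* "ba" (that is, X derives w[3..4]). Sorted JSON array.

CNF form of G:
  S -> B S | T1 A | T1 C | b
  A -> T0 T1
  B -> b
  C -> B S | T1 A | T1 C | b
  T0 -> b
  T1 -> a

Fill CYK table bottom-up (cells [i..j] with 3 ≤ i ≤ j ≤ 4 only):
  T[3,3] 'b' = {B,C,S,T0}  orig:{B,C,S}
  T[4,4] 'a' = {T1}  orig:{}
  T[3,4] 'ba' = {A}

Original NTs in T[3,4] deriving "ba": ["A"]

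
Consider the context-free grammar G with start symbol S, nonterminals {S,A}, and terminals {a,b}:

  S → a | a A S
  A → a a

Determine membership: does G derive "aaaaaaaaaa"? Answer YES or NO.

Convert to CNF:
  S -> T0 X1 | a
  A -> T0 T0
  T0 -> a
  X1 -> A S

CYK table (by increasing span):
  cell(0,0) a: {S,T0}  orig:{S}
  cell(1,1) a: {S,T0}  orig:{S}
  cell(2,2) a: {S,T0}  orig:{S}
  cell(3,3) a: {S,T0}  orig:{S}
  cell(4,4) a: {S,T0}  orig:{S}
  cell(5,5) a: {S,T0}  orig:{S}
  cell(6,6) a: {S,T0}  orig:{S}
  cell(7,7) a: {S,T0}  orig:{S}
  cell(8,8) a: {S,T0}  orig:{S}
  cell(9,9) a: {S,T0}  orig:{S}
  cell(0,1) aa: {A}
  cell(1,2) aa: {A}
  cell(2,3) aa: {A}
  cell(3,4) aa: {A}
  cell(4,5) aa: {A}
  cell(5,6) aa: {A}
  cell(6,7) aa: {A}
  cell(7,8) aa: {A}
  cell(8,9) aa: {A}
  cell(0,2) aaa: {X1}  orig:{}
  cell(1,3) aaa: {X1}  orig:{}
  cell(2,4) aaa: {X1}  orig:{}
  cell(3,5) aaa: {X1}  orig:{}
  cell(4,6) aaa: {X1}  orig:{}
  cell(5,7) aaa: {X1}  orig:{}
  cell(6,8) aaa: {X1}  orig:{}
  cell(7,9) aaa: {X1}  orig:{}
  cell(0,3) aaaa: {S}
  cell(1,4) aaaa: {S}
  cell(2,5) aaaa: {S}
  cell(3,6) aaaa: {S}
  cell(4,7) aaaa: {S}
  cell(5,8) aaaa: {S}
  cell(6,9) aaaa: {S}
  cell(0,4) aaaaa: ∅
  cell(1,5) aaaaa: ∅
  cell(2,6) aaaaa: ∅
  cell(3,7) aaaaa: ∅
  cell(4,8) aaaaa: ∅
  cell(5,9) aaaaa: ∅
  cell(0,5) aaaaaa: {X1}  orig:{}
  cell(1,6) aaaaaa: {X1}  orig:{}
  cell(2,7) aaaaaa: {X1}  orig:{}
  cell(3,8) aaaaaa: {X1}  orig:{}
  cell(4,9) aaaaaa: {X1}  orig:{}
  cell(0,6) aaaaaaa: {S}
  cell(1,7) aaaaaaa: {S}
  cell(2,8) aaaaaaa: {S}
  cell(3,9) aaaaaaa: {S}
  cell(0,7) aaaaaaaa: ∅
  cell(1,8) aaaaaaaa: ∅
  cell(2,9) aaaaaaaa: ∅
  cell(0,8) aaaaaaaaa: {X1}  orig:{}
  cell(1,9) aaaaaaaaa: {X1}  orig:{}
  cell(0,9) aaaaaaaaaa: {S}

S ∈ T[0,9] ⇒ YES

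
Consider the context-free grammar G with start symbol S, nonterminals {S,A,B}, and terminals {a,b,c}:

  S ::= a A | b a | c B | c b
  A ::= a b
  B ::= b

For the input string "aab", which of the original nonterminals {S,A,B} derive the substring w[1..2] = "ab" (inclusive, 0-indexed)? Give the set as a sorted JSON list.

CNF form of G:
  S -> T0 A | T1 T0 | T2 B | T2 T1
  A -> T0 T1
  B -> b
  T0 -> a
  T1 -> b
  T2 -> c

Fill CYK table bottom-up — only the sub-triangle for w[1..2]:
  cell(1,1) a: {T0}  orig:{}
  cell(2,2) b: {B,T1}  orig:{B}
  cell(1,2) ab: {A}

Original NTs in T[1,2] deriving "ab": ["A"]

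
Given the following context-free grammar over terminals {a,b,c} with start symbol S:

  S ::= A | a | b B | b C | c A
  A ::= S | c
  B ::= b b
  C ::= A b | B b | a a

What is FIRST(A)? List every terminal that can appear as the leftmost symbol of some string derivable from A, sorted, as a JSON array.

Compute FIRST by fixpoint:
round 1:
  A via A→c: +{c}
  B via B→b b: +{b}
  C via C→A b: +{c}
  C via C→B b: +{b}
  C via C→a a: +{a}
  S via S→A: +{c}
  S via S→a: +{a}
  S via S→b B: +{b}
  FIRST[S]={a,b,c}  FIRST[A]={c}  FIRST[B]={b}  FIRST[C]={a,b,c}
round 2:
  A via A→S: +{a,b}
  FIRST[S]={a,b,c}  FIRST[A]={a,b,c}  FIRST[B]={b}  FIRST[C]={a,b,c}
round 3: done
  FIRST[S]={a,b,c}  FIRST[A]={a,b,c}  FIRST[B]={b}  FIRST[C]={a,b,c}

FIRST(A) = ["a", "b", "c"]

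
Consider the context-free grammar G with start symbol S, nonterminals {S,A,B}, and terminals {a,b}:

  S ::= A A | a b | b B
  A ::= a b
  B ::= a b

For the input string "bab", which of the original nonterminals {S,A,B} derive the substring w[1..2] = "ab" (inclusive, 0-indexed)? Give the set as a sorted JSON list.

CNF form of G:
  S -> A A | T0 T1 | T1 B
  A -> T0 T1
  B -> T0 T1
  T0 -> a
  T1 -> b

Fill CYK table bottom-up — only the sub-triangle for w[1..2]:
  [1..1]={T0}  "a"  orig:{}
  [2..2]={T1}  "b"  orig:{}
  [1..2]={A,B,S}  "ab"

Original NTs in T[1,2] deriving "ab": ["A", "B", "S"]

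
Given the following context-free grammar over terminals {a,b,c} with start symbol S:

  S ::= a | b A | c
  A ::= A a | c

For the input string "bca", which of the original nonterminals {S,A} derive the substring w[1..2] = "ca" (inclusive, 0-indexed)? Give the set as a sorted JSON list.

CNF form of G:
  S -> T1 A | a | c
  A -> A T0 | c
  T0 -> a
  T1 -> b

Fill CYK table bottom-up, restricted to cells inside w[1..2]:
  T[1,1] 'c' = {A,S}
  T[2,2] 'a' = {S,T0}  orig:{S}
  T[1,2] 'ca' = {A}

Original NTs in T[1,2] deriving "ca": ["A"]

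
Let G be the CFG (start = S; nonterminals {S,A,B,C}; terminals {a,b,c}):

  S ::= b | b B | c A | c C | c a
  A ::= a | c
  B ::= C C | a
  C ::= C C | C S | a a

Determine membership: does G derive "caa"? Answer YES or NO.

Convert to CNF:
  S -> T1 B | T2 A | T2 C | T2 T0 | b
  A -> a | c
  B -> C C | a
  C -> C C | C S | T0 T0
  T0 -> a
  T1 -> b
  T2 -> c

Fill CYK table bottom-up:
  [0..0]={A,T2}  "c"  orig:{A}
  [1..1]={A,B,T0}  "a"  orig:{A,B}
  [2..2]={A,B,T0}  "a"  orig:{A,B}
  [0..1]={S}  "ca"
  [1..2]={C}  "aa"
  [0..2]={S}  "caa"

S ∈ T[0,2] ⇒ YES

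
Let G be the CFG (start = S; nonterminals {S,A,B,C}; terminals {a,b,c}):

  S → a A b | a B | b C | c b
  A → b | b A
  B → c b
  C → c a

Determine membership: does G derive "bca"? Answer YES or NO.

CNF form of G:
  S -> T0 C | T1 T0 | T2 B | T2 X3
  A -> T0 A | b
  B -> T1 T0
  C -> T1 T2
  T0 -> b
  T1 -> c
  T2 -> a
  X3 -> A T0

CYK fill:
  cell(0,0) b: {A,T0}  orig:{A}
  cell(1,1) c: {T1}  orig:{}
  cell(2,2) a: {T2}  orig:{}
  cell(0,1) bc: ∅
  cell(1,2) ca: {C}
  cell(0,2) bca: {S}

S ∈ T[0,2] ⇒ YES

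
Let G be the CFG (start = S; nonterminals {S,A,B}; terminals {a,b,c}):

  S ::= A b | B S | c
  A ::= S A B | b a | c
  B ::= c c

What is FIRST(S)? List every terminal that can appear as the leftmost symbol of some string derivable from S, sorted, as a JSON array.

FIRST sets, iterate to fixpoint:
pass 1:
  A via A→b a: +{b}
  A via A→c: +{c}
  B via B→c c: +{c}
  S via S→A b: +{b,c}
  S: {b,c}  A: {b,c}  B: {c}
pass 2: (no change)
  S: {b,c}  A: {b,c}  B: {c}

FIRST(S) = ["b", "c"]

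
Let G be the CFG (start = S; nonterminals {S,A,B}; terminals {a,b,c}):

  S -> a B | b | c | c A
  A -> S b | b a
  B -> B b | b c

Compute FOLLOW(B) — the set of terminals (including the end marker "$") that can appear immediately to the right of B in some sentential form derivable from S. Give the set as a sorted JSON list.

Compute FIRST by fixpoint:
pass 1:
  A via A→b a: +{b}
  B via B→b c: +{b}
  S via S→a B: +{a}
  S via S→b: +{b}
  S via S→c: +{c}
  S: {a,b,c}  A: {b}  B: {b}
pass 2:
  A via A→S b: +{a,c}
  S: {a,b,c}  A: {a,b,c}  B: {b}
pass 3: (stable)
  S: {a,b,c}  A: {a,b,c}  B: {b}

Compute FOLLOW by fixpoint:
seed FOLLOW(S) with $
pass 1:
  A→S b: FOLLOW(S) ⊇ FIRST(b) = {b}; new: +{b}
  B→B b: FOLLOW(B) ⊇ FIRST(b) = {b}; new: +{b}
  S→a B: FOLLOW(B) ⊇ FOLLOW(S) ⊇ {$,b}; new: +{$}
  S→c A: FOLLOW(A) ⊇ FOLLOW(S) ⊇ {$,b}; new: +{$,b}
  FOLLOW[S]={$,b}  FOLLOW[A]={$,b}  FOLLOW[B]={$,b}
pass 2: (no change)
  FOLLOW[S]={$,b}  FOLLOW[A]={$,b}  FOLLOW[B]={$,b}

FOLLOW(B) = ["$", "b"]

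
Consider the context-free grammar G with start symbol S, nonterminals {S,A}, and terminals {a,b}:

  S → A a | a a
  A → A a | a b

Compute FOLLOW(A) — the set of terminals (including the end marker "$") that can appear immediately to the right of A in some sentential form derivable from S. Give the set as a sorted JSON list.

FIRST sets, iterate to fixpoint:
[1]
  A via A→a b: +{a}
  S via S→A a: +{a}
  FIRST[S]={a}  FIRST[A]={a}
[2] (stable)
  FIRST[S]={a}  FIRST[A]={a}

FOLLOW sets:
seed FOLLOW(S) with $
iter 1:
  A→A a: FOLLOW(A) ⊇ FIRST(a) = {a}; new: +{a}
  S: {$}  A: {a}
iter 2: done
  S: {$}  A: {a}

FOLLOW(A) = ["a"]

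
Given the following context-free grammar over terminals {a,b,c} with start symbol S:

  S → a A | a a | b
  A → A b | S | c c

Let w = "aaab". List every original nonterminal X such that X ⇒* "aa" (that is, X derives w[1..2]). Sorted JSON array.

Convert to CNF:
  S -> T1 A | T1 T1 | b
  A -> A T0 | T1 A | T1 T1 | T2 T2 | b
  T0 -> b
  T1 -> a
  T2 -> c

CYK table (by increasing span) — only the sub-triangle for w[1..2]:
  T[1,1] 'a' = {T1}  orig:{}
  T[2,2] 'a' = {T1}  orig:{}
  T[1,2] 'aa' = {A,S}

Original NTs in T[1,2] deriving "aa": ["A", "S"]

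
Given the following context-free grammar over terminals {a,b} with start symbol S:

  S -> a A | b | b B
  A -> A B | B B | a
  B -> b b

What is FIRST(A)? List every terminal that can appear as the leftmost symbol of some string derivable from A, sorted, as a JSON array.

FIRST sets, iterate to fixpoint:
pass 1:
  A via A→a: +{a}
  B via B→b b: +{b}
  S via S→a A: +{a}
  S via S→b: +{b}
  FIRST[S]={a,b}  FIRST[A]={a}  FIRST[B]={b}
pass 2:
  A via A→B B: +{b}
  FIRST[S]={a,b}  FIRST[A]={a,b}  FIRST[B]={b}
pass 3: done
  FIRST[S]={a,b}  FIRST[A]={a,b}  FIRST[B]={b}

FIRST(A) = ["a", "b"]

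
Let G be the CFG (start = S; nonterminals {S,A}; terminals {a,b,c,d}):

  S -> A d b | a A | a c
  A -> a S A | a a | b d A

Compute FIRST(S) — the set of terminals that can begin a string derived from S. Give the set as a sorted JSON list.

FIRST sets, iterate to fixpoint:
pass 1:
  A via A→a S A: +{a}
  A via A→b d A: +{b}
  S via S→A d b: +{a,b}
  FIRST(S)={a,b}  FIRST(A)={a,b}
pass 2: — fixpoint
  FIRST(S)={a,b}  FIRST(A)={a,b}

FIRST(S) = ["a", "b"]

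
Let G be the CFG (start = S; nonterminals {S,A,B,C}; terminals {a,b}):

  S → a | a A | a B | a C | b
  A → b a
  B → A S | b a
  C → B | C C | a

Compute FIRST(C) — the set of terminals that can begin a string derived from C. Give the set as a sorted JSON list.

FIRST iteration:
pass 1:
  A via A→b a: +{b}
  B via B→A S: +{b}
  C via C→B: +{b}
  C via C→a: +{a}
  S via S→a: +{a}
  S via S→b: +{b}
  FIRST(S)={a,b}  FIRST(A)={b}  FIRST(B)={b}  FIRST(C)={a,b}
pass 2: (stable)
  FIRST(S)={a,b}  FIRST(A)={b}  FIRST(B)={b}  FIRST(C)={a,b}

FIRST(C) = ["a", "b"]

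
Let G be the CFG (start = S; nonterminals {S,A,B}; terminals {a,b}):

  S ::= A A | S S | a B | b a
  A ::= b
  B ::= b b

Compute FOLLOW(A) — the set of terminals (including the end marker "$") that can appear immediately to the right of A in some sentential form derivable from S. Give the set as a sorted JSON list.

Compute FIRST by fixpoint:
iter 1:
  A via A→b: +{b}
  B via B→b b: +{b}
  S via S→A A: +{b}
  S via S→a B: +{a}
  S: {a,b}  A: {b}  B: {b}
iter 2: — fixpoint
  S: {a,b}  A: {b}  B: {b}

Compute FOLLOW by fixpoint:
initialize: $ ∈ FOLLOW(S)
pass 1:
  S→A A: FOLLOW(A) ⊇ FIRST(A) = {b}; new: +{b}
  S→A A: FOLLOW(A) ⊇ FOLLOW(S) ⊇ {$}; new: +{$}
  S→S S: FOLLOW(S) ⊇ FIRST(S) = {a,b}; new: +{a,b}
  S→a B: FOLLOW(B) ⊇ FOLLOW(S) ⊇ {$,a,b}; new: +{$,a,b}
  FOLLOW[S]={$,a,b}  FOLLOW[A]={$,b}  FOLLOW[B]={$,a,b}
pass 2:
  S→A A: FOLLOW(A) ⊇ FOLLOW(S) ⊇ {$,a,b}; new: +{a}
  FOLLOW[S]={$,a,b}  FOLLOW[A]={$,a,b}  FOLLOW[B]={$,a,b}
pass 3: (stable)
  FOLLOW[S]={$,a,b}  FOLLOW[A]={$,a,b}  FOLLOW[B]={$,a,b}

FOLLOW(A) = ["$", "a", "b"]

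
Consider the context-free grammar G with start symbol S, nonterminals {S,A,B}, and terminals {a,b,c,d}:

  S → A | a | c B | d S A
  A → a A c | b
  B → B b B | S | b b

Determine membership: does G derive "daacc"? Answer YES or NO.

Convert to CNF:
  S -> T0 X8 | T1 B | T3 X9 | a | b
  A -> T0 X4 | b
  B -> B X5 | T0 X6 | T1 B | T2 T2 | T3 X7 | a | b
  T0 -> a
  T1 -> c
  T2 -> b
  T3 -> d
  X4 -> A T1
  X5 -> T2 B
  X6 -> A T1
  X7 -> S A
  X8 -> A T1
  X9 -> S A

Fill CYK table bottom-up:
  cell(0,0) d: {T3}  orig:{}
  cell(1,1) a: {B,S,T0}  orig:{B,S}
  cell(2,2) a: {B,S,T0}  orig:{B,S}
  cell(3,3) c: {T1}  orig:{}
  cell(4,4) c: {T1}  orig:{}
  cell(0,1) da: ∅
  cell(1,2) aa: ∅
  cell(2,3) ac: ∅
  cell(3,4) cc: ∅
  cell(0,2) daa: ∅
  cell(1,3) aac: ∅
  cell(2,4) acc: ∅
  cell(0,3) daac: ∅
  cell(1,4) aacc: ∅
  cell(0,4) daacc: ∅

S ∉ T[0,4] ⇒ NO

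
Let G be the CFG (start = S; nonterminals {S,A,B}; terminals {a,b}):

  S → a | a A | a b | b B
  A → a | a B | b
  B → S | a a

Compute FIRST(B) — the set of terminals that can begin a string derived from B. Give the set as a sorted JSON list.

Compute FIRST by fixpoint:
iter 1:
  A via A→a: +{a}
  A via A→b: +{b}
  B via B→a a: +{a}
  S via S→a: +{a}
  S via S→b B: +{b}
  FIRST[S]={a,b}  FIRST[A]={a,b}  FIRST[B]={a}
iter 2:
  B via B→S: +{b}
  FIRST[S]={a,b}  FIRST[A]={a,b}  FIRST[B]={a,b}
iter 3: — fixpoint
  FIRST[S]={a,b}  FIRST[A]={a,b}  FIRST[B]={a,b}

FIRST(B) = ["a", "b"]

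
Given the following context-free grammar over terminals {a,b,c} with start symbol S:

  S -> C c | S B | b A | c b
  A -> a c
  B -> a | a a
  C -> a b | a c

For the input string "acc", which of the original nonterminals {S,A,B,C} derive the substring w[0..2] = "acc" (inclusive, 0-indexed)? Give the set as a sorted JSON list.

Convert to CNF:
  S -> C T1 | S B | T1 T2 | T2 A
  A -> T0 T1
  B -> T0 T0 | a
  C -> T0 T1 | T0 T2
  T0 -> a
  T1 -> c
  T2 -> b

CYK table (by increasing span), restricted to cells inside w[0..2]:
  T[0,0] 'a' = {B,T0}  orig:{B}
  T[1,1] 'c' = {T1}  orig:{}
  T[2,2] 'c' = {T1}  orig:{}
  T[0,1] 'ac' = {A,C}
  T[1,2] 'cc' = ∅
  T[0,2] 'acc' = {S}

Original NTs in T[0,2] deriving "acc": ["S"]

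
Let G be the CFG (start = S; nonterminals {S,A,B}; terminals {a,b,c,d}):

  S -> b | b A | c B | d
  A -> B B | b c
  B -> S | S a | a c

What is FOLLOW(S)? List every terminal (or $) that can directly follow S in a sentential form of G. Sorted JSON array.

FIRST iteration:
[1]
  A via A→b c: +{b}
  B via B→a c: +{a}
  S via S→b: +{b}
  S via S→c B: +{c}
  S via S→d: +{d}
  S: {b,c,d}  A: {b}  B: {a}
[2]
  A via A→B B: +{a}
  B via B→S: +{b,c,d}
  S: {b,c,d}  A: {a,b}  B: {a,b,c,d}
[3]
  A via A→B B: +{c,d}
  S: {b,c,d}  A: {a,b,c,d}  B: {a,b,c,d}
[4] done
  S: {b,c,d}  A: {a,b,c,d}  B: {a,b,c,d}

FOLLOW iteration:
FOLLOW(S) := {$}
[1]
  A→B B: FOLLOW(B) ⊇ FIRST(B) = {a,b,c,d}; new: +{a,b,c,d}
  B→S: FOLLOW(S) ⊇ FOLLOW(B) ⊇ {a,b,c,d}; new: +{a,b,c,d}
  S→b A: FOLLOW(A) ⊇ FOLLOW(S) ⊇ {$,a,b,c,d}; new: +{$,a,b,c,d}
  S→c B: FOLLOW(B) ⊇ FOLLOW(S) ⊇ {$,a,b,c,d}; new: +{$}
  S: {$,a,b,c,d}  A: {$,a,b,c,d}  B: {$,a,b,c,d}
[2] (no change)
  S: {$,a,b,c,d}  A: {$,a,b,c,d}  B: {$,a,b,c,d}

FOLLOW(S) = ["$", "a", "b", "c", "d"]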